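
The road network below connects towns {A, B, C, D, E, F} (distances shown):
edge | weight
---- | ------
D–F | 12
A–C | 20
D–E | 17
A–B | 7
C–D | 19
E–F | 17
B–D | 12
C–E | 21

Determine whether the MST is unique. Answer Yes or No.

Sort edges by weight, then run Kruskal:
A–B (7): add. Components now {A,B} {C} {D} {E} {F}
B–D (12): add. Components now {A,B,D} {C} {E} {F}
D–F (12): add. Components now {A,B,D,F} {C} {E}
D–E (17): add. Components now {A,B,D,E,F} {C}
E–F (17): skip — E and F already connected.
C–D (19): add. Components now {A,B,C,D,E,F}
Non-tree edge E–F has weight 17, equal to the heaviest edge on its tree cycle — swapping gives another MST of the same weight. Not unique.

No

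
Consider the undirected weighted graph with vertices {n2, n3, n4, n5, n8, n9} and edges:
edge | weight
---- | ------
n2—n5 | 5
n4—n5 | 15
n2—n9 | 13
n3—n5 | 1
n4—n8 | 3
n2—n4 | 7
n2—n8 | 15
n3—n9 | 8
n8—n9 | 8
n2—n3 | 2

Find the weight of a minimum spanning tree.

21

Sort edges by weight, then run Kruskal:
n3—n5 (1): add — endpoints in different components.
n2—n3 (2): add — endpoints in different components.
n4—n8 (3): add — endpoints in different components.
n2—n5 (5): skip — n5 and n2 already connected.
n2—n4 (7): add — endpoints in different components.
n3—n9 (8): add — endpoints in different components.
MST edges: n3—n5, n2—n3, n4—n8, n2—n4, n3—n9; total weight 1+2+3+7+8 = 21.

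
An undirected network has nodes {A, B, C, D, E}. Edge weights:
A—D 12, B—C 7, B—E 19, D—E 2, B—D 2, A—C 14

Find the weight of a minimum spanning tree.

23

Kruskal: consider edges lightest-first.
B—D (2): add. Components now {A} {B,D} {C} {E}
D—E (2): add. Components now {A} {B,D,E} {C}
B—C (7): add. Components now {A} {B,C,D,E}
A—D (12): add. Components now {A,B,C,D,E}
MST edges: B—D, D—E, B—C, A—D; total weight 2+2+7+12 = 23.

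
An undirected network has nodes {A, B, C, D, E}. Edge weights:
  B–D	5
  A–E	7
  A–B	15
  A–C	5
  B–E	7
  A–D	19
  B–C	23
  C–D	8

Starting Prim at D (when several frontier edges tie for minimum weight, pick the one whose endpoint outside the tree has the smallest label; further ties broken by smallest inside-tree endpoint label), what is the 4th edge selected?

Prim, starting at D.
Step 1: cheapest edge leaving the tree is B–D (5); add B.
Step 2: cheapest edge leaving the tree is B–E (7); add E.
Step 3: cheapest edge leaving the tree is A–E (7); add A.
Step 4: cheapest edge leaving the tree is A–C (5); add C.
The 4th edge added is A–C.

A-C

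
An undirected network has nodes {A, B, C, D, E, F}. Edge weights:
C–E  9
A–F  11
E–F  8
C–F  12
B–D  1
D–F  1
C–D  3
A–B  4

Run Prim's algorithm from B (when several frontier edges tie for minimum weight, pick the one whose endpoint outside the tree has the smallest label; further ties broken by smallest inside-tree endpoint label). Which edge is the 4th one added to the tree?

Grow the tree from B using Prim:
Step 1: cheapest edge leaving the tree is B–D (1); add D.
Step 2: cheapest edge leaving the tree is D–F (1); add F.
Step 3: cheapest edge leaving the tree is C–D (3); add C.
Step 4: cheapest edge leaving the tree is A–B (4); add A.
Step 5: cheapest edge leaving the tree is E–F (8); add E.
The 4th edge added is A–B.

A-B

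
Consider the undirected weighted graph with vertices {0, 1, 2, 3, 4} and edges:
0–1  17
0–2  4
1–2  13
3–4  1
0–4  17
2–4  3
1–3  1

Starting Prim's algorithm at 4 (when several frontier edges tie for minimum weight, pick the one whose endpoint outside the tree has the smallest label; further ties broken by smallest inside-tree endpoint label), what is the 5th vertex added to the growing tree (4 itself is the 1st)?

Prim, starting at 4.
Step 1: cheapest edge leaving the tree is 3–4 (1); add 3.
Step 2: cheapest edge leaving the tree is 1–3 (1); add 1.
Step 3: cheapest edge leaving the tree is 2–4 (3); add 2.
Step 4: cheapest edge leaving the tree is 0–2 (4); add 0.
Vertex order: 4, 3, 1, 2, 0. The 5th vertex is 0.

0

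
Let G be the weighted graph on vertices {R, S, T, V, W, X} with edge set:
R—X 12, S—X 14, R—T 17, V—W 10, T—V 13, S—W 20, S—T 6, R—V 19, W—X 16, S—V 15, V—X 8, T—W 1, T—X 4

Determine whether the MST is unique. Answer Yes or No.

Kruskal's algorithm — process edges by increasing weight (ties by edge label):
T—W (1): add. Components now {X} {V} {T,W} {S} {R}
T—X (4): add. Components now {T,W,X} {V} {S} {R}
S—T (6): add. Components now {S,T,W,X} {V} {R}
V—X (8): add. Components now {S,T,V,W,X} {R}
V—W (10): skip — V and W already connected.
R—X (12): add. Components now {R,S,T,V,W,X}
Every non-tree edge has weight strictly greater than the heaviest edge on the tree path between its endpoints, so the MST is unique.

Yes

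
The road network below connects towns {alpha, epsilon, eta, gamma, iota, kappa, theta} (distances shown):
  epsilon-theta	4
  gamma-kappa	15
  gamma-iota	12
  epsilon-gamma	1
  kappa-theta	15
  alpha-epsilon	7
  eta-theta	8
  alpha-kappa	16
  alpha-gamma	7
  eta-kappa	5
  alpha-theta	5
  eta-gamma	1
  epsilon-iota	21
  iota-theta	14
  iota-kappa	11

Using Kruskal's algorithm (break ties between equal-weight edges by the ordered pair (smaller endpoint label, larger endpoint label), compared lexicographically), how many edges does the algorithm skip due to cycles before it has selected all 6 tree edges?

3

Kruskal: consider edges lightest-first.
epsilon-gamma (1): add. Components now {alpha} {iota} {eta} {theta} {kappa} {epsilon,gamma}
eta-gamma (1): add. Components now {alpha} {iota} {epsilon,eta,gamma} {theta} {kappa}
epsilon-theta (4): add. Components now {alpha} {iota} {epsilon,eta,gamma,theta} {kappa}
alpha-theta (5): add. Components now {alpha,epsilon,eta,gamma,theta} {iota} {kappa}
eta-kappa (5): add. Components now {alpha,epsilon,eta,gamma,kappa,theta} {iota}
alpha-epsilon (7): skip — alpha and epsilon already connected.
alpha-gamma (7): skip — alpha and gamma already connected.
eta-theta (8): skip — eta and theta already connected.
iota-kappa (11): add. Components now {alpha,epsilon,eta,gamma,iota,kappa,theta}
Edges rejected before the tree was complete: 3.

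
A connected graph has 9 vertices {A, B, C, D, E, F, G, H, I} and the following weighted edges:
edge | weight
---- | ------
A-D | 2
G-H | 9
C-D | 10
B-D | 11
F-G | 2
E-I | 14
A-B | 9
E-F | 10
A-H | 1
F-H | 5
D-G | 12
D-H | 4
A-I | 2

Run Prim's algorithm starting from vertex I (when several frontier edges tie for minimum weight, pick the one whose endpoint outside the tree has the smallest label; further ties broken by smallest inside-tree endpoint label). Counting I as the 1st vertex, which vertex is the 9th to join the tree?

E

Prim's algorithm from I:
Step 1: frontier [A-I 2, E-I 14] → take A-I (2); add A.
Step 2: frontier [A-H 1, A-D 2, A-B 9, E-I 14] → take A-H (1); add H.
Step 3: frontier [A-D 2, A-B 9, D-H 4, F-H 5, G-H 9, E-I 14] → take A-D (2); add D.
Step 4: frontier [A-B 9, C-D 10, B-D 11, D-G 12, F-H 5, G-H 9, E-I 14] → take F-H (5); add F.
Step 5: frontier [A-B 9, C-D 10, B-D 11, D-G 12, F-G 2, E-F 10, G-H 9, E-I 14] → take F-G (2); add G.
Step 6: frontier [A-B 9, C-D 10, B-D 11, E-F 10, E-I 14] → take A-B (9); add B.
Step 7: frontier [C-D 10, E-F 10, E-I 14] → take C-D (10); add C.
Step 8: frontier [E-F 10, E-I 14] → take E-F (10); add E.
Vertex order: I, A, H, D, F, G, B, C, E. The 9th vertex is E.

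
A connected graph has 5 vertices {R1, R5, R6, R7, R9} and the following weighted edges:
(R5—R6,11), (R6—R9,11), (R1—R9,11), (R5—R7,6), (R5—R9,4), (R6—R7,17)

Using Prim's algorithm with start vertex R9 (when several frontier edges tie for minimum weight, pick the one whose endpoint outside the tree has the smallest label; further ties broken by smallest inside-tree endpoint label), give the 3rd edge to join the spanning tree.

R1-R9

Grow the tree from R9 using Prim:
Step 1: frontier [R5—R9 4, R1—R9 11, R6—R9 11] → take R5—R9 (4); add R5.
Step 2: frontier [R5—R7 6, R5—R6 11, R1—R9 11, R6—R9 11] → take R5—R7 (6); add R7.
Step 3: frontier [R5—R6 11, R6—R7 17, R1—R9 11, R6—R9 11] → take R1—R9 (11); add R1.
Step 4: frontier [R5—R6 11, R6—R7 17, R6—R9 11] → take R5—R6 (11); add R6.
The 3rd edge added is R1—R9.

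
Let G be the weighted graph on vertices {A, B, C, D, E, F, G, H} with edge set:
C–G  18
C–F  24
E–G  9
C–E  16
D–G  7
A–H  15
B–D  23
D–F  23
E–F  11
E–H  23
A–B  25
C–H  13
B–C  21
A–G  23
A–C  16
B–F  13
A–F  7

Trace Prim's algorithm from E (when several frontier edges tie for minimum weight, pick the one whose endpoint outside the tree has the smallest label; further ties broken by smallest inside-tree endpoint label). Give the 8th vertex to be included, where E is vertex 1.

Prim's algorithm from E:
Step 1: cheapest edge leaving the tree is E–G (9); add G.
Step 2: cheapest edge leaving the tree is D–G (7); add D.
Step 3: cheapest edge leaving the tree is E–F (11); add F.
Step 4: cheapest edge leaving the tree is A–F (7); add A.
Step 5: cheapest edge leaving the tree is B–F (13); add B.
Step 6: cheapest edge leaving the tree is A–H (15); add H.
Step 7: cheapest edge leaving the tree is C–H (13); add C.
Vertex order: E, G, D, F, A, B, H, C. The 8th vertex is C.

C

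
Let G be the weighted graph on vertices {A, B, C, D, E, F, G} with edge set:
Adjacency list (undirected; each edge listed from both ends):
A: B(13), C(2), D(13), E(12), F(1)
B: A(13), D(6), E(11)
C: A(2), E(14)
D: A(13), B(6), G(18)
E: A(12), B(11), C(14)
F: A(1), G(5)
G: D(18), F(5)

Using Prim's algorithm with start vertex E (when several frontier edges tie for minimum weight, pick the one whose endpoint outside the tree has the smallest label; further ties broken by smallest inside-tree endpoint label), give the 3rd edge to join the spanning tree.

Grow the tree from E using Prim:
Step 1: cheapest edge leaving the tree is B—E (11); add B.
Step 2: cheapest edge leaving the tree is B—D (6); add D.
Step 3: cheapest edge leaving the tree is A—E (12); add A.
Step 4: cheapest edge leaving the tree is A—F (1); add F.
Step 5: cheapest edge leaving the tree is A—C (2); add C.
Step 6: cheapest edge leaving the tree is F—G (5); add G.
The 3rd edge added is A—E.

A-E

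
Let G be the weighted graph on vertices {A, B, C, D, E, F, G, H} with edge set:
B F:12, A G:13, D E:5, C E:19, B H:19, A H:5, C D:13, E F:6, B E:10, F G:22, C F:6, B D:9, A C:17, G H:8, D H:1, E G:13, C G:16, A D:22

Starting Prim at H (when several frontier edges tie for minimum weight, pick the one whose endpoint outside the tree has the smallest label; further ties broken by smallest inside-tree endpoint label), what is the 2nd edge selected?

Prim's algorithm from H:
Step 1: cheapest edge leaving the tree is D H (1); add D.
Step 2: cheapest edge leaving the tree is A H (5); add A.
Step 3: cheapest edge leaving the tree is D E (5); add E.
Step 4: cheapest edge leaving the tree is E F (6); add F.
Step 5: cheapest edge leaving the tree is C F (6); add C.
Step 6: cheapest edge leaving the tree is G H (8); add G.
Step 7: cheapest edge leaving the tree is B D (9); add B.
The 2nd edge added is A H.

A-H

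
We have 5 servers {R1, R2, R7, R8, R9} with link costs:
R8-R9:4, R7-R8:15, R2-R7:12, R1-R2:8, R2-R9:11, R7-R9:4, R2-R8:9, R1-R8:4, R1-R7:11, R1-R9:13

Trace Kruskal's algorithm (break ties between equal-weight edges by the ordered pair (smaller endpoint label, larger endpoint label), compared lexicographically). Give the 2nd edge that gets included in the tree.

R7-R9

Sort edges by weight, then run Kruskal:
R1-R8 (4): add. Components now {R7} {R1,R8} {R9} {R2}
R7-R9 (4): add. Components now {R7,R9} {R1,R8} {R2}
R8-R9 (4): add. Components now {R1,R7,R8,R9} {R2}
R1-R2 (8): add. Components now {R1,R2,R7,R8,R9}
The 2nd edge added is R7-R9.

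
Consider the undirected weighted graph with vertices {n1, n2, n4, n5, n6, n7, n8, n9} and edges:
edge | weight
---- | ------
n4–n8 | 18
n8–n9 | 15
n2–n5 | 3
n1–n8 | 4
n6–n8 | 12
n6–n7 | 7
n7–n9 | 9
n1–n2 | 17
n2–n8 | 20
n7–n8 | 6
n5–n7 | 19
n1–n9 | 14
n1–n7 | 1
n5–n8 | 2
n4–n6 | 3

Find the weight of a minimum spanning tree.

Grow the tree from n2 using Prim:
Step 1: cheapest edge leaving the tree is n2–n5 (3); add n5.
Step 2: cheapest edge leaving the tree is n5–n8 (2); add n8.
Step 3: cheapest edge leaving the tree is n1–n8 (4); add n1.
Step 4: cheapest edge leaving the tree is n1–n7 (1); add n7.
Step 5: cheapest edge leaving the tree is n6–n7 (7); add n6.
Step 6: cheapest edge leaving the tree is n4–n6 (3); add n4.
Step 7: cheapest edge leaving the tree is n7–n9 (9); add n9.
MST edges: n2–n5, n5–n8, n1–n8, n1–n7, n6–n7, n4–n6, n7–n9; total weight 3+2+4+1+7+3+9 = 29.

29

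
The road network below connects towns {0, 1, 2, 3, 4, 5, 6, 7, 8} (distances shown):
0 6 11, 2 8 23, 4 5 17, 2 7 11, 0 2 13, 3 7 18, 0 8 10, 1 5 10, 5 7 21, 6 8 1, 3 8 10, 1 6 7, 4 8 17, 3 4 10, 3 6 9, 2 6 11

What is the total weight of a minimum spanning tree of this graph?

Prim's algorithm from 3:
Step 1: cheapest edge leaving the tree is 3 6 (9); add 6.
Step 2: cheapest edge leaving the tree is 6 8 (1); add 8.
Step 3: cheapest edge leaving the tree is 1 6 (7); add 1.
Step 4: cheapest edge leaving the tree is 0 8 (10); add 0.
Step 5: cheapest edge leaving the tree is 3 4 (10); add 4.
Step 6: cheapest edge leaving the tree is 1 5 (10); add 5.
Step 7: cheapest edge leaving the tree is 2 6 (11); add 2.
Step 8: cheapest edge leaving the tree is 2 7 (11); add 7.
MST edges: 3 6, 6 8, 1 6, 0 8, 3 4, 1 5, 2 6, 2 7; total weight 9+1+7+10+10+10+11+11 = 69.

69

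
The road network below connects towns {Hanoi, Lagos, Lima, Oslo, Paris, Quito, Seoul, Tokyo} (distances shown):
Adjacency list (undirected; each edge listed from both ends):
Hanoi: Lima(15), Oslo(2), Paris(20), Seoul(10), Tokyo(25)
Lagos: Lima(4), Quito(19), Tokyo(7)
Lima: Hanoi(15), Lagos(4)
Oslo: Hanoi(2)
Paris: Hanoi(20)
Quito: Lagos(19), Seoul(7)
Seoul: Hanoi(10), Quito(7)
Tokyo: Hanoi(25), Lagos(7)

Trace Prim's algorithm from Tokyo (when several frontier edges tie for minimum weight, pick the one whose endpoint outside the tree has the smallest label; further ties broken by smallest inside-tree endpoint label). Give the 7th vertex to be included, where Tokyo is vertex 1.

Quito

Prim, starting at Tokyo.
Step 1: cheapest edge leaving the tree is Lagos-Tokyo (7); add Lagos.
Step 2: cheapest edge leaving the tree is Lagos-Lima (4); add Lima.
Step 3: cheapest edge leaving the tree is Hanoi-Lima (15); add Hanoi.
Step 4: cheapest edge leaving the tree is Hanoi-Oslo (2); add Oslo.
Step 5: cheapest edge leaving the tree is Hanoi-Seoul (10); add Seoul.
Step 6: cheapest edge leaving the tree is Quito-Seoul (7); add Quito.
Step 7: cheapest edge leaving the tree is Hanoi-Paris (20); add Paris.
Vertex order: Tokyo, Lagos, Lima, Hanoi, Oslo, Seoul, Quito, Paris. The 7th vertex is Quito.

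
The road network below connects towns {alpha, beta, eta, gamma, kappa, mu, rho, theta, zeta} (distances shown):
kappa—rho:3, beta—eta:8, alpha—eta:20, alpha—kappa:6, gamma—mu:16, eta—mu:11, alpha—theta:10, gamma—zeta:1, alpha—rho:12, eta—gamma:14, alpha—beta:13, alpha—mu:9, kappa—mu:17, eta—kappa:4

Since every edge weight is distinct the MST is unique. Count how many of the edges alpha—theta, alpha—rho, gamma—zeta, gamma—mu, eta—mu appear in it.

Kruskal: consider edges lightest-first.
gamma—zeta (1): add — endpoints in different components.
kappa—rho (3): add — endpoints in different components.
eta—kappa (4): add — endpoints in different components.
alpha—kappa (6): add — endpoints in different components.
beta—eta (8): add — endpoints in different components.
alpha—mu (9): add — endpoints in different components.
alpha—theta (10): add — endpoints in different components.
eta—mu (11): skip — eta and mu already connected.
alpha—rho (12): skip — alpha and rho already connected.
alpha—beta (13): skip — alpha and beta already connected.
eta—gamma (14): add — endpoints in different components.
MST edge set: {gamma—zeta, kappa—rho, eta—kappa, alpha—kappa, beta—eta, alpha—mu, alpha—theta, eta—gamma}.
Of the listed edges, {alpha—theta, gamma—zeta} are in the MST → 2.

2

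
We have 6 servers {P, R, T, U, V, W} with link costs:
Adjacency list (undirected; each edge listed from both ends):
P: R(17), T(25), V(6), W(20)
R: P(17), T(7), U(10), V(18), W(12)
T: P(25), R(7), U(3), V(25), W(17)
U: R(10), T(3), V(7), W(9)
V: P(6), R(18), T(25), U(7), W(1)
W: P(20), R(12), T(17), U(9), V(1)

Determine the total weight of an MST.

24

Prim's algorithm from T:
Step 1: cheapest edge leaving the tree is T-U (3); add U.
Step 2: cheapest edge leaving the tree is R-T (7); add R.
Step 3: cheapest edge leaving the tree is U-V (7); add V.
Step 4: cheapest edge leaving the tree is V-W (1); add W.
Step 5: cheapest edge leaving the tree is P-V (6); add P.
MST edges: T-U, R-T, U-V, V-W, P-V; total weight 3+7+7+1+6 = 24.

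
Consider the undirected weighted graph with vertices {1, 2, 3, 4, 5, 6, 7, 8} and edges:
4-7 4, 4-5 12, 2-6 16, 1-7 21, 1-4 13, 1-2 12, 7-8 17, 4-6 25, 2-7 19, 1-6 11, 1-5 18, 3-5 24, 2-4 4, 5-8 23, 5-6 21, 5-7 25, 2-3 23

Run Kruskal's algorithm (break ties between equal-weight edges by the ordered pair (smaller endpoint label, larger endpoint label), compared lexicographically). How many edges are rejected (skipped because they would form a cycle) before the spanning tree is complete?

Kruskal's algorithm — process edges by increasing weight (ties by edge label):
2-4 (4): add — endpoints in different components.
4-7 (4): add — endpoints in different components.
1-6 (11): add — endpoints in different components.
1-2 (12): add — endpoints in different components.
4-5 (12): add — endpoints in different components.
1-4 (13): skip — 1 and 4 already connected.
2-6 (16): skip — 2 and 6 already connected.
7-8 (17): add — endpoints in different components.
1-5 (18): skip — 1 and 5 already connected.
2-7 (19): skip — 2 and 7 already connected.
1-7 (21): skip — 1 and 7 already connected.
5-6 (21): skip — 5 and 6 already connected.
2-3 (23): add — endpoints in different components.
Edges rejected before the tree was complete: 6.

6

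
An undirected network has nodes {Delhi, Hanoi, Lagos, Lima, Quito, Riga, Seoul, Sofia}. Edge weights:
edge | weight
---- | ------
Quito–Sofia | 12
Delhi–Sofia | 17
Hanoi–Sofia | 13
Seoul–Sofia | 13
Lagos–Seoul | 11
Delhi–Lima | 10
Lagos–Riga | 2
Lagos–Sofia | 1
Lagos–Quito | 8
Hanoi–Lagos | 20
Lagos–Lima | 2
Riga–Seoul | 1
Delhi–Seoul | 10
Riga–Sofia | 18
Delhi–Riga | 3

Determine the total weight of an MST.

30

Grow the tree from Riga using Prim:
Step 1: cheapest edge leaving the tree is Riga–Seoul (1); add Seoul.
Step 2: cheapest edge leaving the tree is Lagos–Riga (2); add Lagos.
Step 3: cheapest edge leaving the tree is Lagos–Sofia (1); add Sofia.
Step 4: cheapest edge leaving the tree is Lagos–Lima (2); add Lima.
Step 5: cheapest edge leaving the tree is Delhi–Riga (3); add Delhi.
Step 6: cheapest edge leaving the tree is Lagos–Quito (8); add Quito.
Step 7: cheapest edge leaving the tree is Hanoi–Sofia (13); add Hanoi.
MST edges: Riga–Seoul, Lagos–Riga, Lagos–Sofia, Lagos–Lima, Delhi–Riga, Lagos–Quito, Hanoi–Sofia; total weight 1+2+1+2+3+8+13 = 30.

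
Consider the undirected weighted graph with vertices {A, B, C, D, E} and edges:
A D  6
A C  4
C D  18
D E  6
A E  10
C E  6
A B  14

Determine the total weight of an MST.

30

Prim's algorithm from D:
Step 1: cheapest edge leaving the tree is A D (6); add A.
Step 2: cheapest edge leaving the tree is A C (4); add C.
Step 3: cheapest edge leaving the tree is C E (6); add E.
Step 4: cheapest edge leaving the tree is A B (14); add B.
MST edges: A D, A C, C E, A B; total weight 6+4+6+14 = 30.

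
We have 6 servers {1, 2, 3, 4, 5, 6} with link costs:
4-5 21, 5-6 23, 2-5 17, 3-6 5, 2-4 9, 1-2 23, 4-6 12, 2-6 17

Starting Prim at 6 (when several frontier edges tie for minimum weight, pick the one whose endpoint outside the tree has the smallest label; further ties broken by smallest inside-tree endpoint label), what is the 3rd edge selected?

Prim's algorithm from 6:
Step 1: frontier [3-6 5, 4-6 12, 2-6 17, 5-6 23] → take 3-6 (5); add 3.
Step 2: frontier [4-6 12, 2-6 17, 5-6 23] → take 4-6 (12); add 4.
Step 3: frontier [2-4 9, 4-5 21, 2-6 17, 5-6 23] → take 2-4 (9); add 2.
Step 4: frontier [2-5 17, 1-2 23, 4-5 21, 5-6 23] → take 2-5 (17); add 5.
Step 5: frontier [1-2 23] → take 1-2 (23); add 1.
The 3rd edge added is 2-4.

2-4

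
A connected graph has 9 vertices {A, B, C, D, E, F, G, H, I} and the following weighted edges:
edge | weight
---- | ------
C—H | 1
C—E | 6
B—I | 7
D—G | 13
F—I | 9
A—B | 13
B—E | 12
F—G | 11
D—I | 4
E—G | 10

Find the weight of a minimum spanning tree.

61

Sort edges by weight, then run Kruskal:
C—H (1): add — endpoints in different components.
D—I (4): add — endpoints in different components.
C—E (6): add — endpoints in different components.
B—I (7): add — endpoints in different components.
F—I (9): add — endpoints in different components.
E—G (10): add — endpoints in different components.
F—G (11): add — endpoints in different components.
B—E (12): skip — B and E already connected.
A—B (13): add — endpoints in different components.
MST edges: C—H, D—I, C—E, B—I, F—I, E—G, F—G, A—B; total weight 1+4+6+7+9+10+11+13 = 61.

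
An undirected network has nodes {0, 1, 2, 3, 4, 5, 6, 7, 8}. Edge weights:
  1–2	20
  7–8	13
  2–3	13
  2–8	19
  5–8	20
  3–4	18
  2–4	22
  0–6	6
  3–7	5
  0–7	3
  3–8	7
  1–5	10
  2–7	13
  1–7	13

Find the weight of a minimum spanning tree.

Kruskal: consider edges lightest-first.
0–7 (3): add — endpoints in different components.
3–7 (5): add — endpoints in different components.
0–6 (6): add — endpoints in different components.
3–8 (7): add — endpoints in different components.
1–5 (10): add — endpoints in different components.
1–7 (13): add — endpoints in different components.
2–3 (13): add — endpoints in different components.
2–7 (13): skip — 2 and 7 already connected.
7–8 (13): skip — 7 and 8 already connected.
3–4 (18): add — endpoints in different components.
MST edges: 0–7, 3–7, 0–6, 3–8, 1–5, 1–7, 2–3, 3–4; total weight 3+5+6+7+10+13+13+18 = 75.

75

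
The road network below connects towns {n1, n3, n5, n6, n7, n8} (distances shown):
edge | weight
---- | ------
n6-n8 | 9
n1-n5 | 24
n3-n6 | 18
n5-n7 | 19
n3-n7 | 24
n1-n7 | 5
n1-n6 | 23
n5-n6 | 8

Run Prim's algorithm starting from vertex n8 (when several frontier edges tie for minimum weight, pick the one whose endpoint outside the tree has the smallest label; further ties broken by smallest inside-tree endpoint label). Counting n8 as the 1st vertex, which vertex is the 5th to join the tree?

n7

Prim's algorithm from n8:
Step 1: cheapest edge leaving the tree is n6-n8 (9); add n6.
Step 2: cheapest edge leaving the tree is n5-n6 (8); add n5.
Step 3: cheapest edge leaving the tree is n3-n6 (18); add n3.
Step 4: cheapest edge leaving the tree is n5-n7 (19); add n7.
Step 5: cheapest edge leaving the tree is n1-n7 (5); add n1.
Vertex order: n8, n6, n5, n3, n7, n1. The 5th vertex is n7.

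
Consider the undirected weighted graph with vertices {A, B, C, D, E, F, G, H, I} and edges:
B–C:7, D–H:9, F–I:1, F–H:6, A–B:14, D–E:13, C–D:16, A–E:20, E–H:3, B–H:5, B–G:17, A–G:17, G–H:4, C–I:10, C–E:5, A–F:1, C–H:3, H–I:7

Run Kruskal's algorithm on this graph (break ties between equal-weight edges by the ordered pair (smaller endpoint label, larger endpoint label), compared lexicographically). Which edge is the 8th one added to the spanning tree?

Kruskal's algorithm — process edges by increasing weight (ties by edge label):
A–F (1): add — endpoints in different components.
F–I (1): add — endpoints in different components.
C–H (3): add — endpoints in different components.
E–H (3): add — endpoints in different components.
G–H (4): add — endpoints in different components.
B–H (5): add — endpoints in different components.
C–E (5): skip — C and E already connected.
F–H (6): add — endpoints in different components.
B–C (7): skip — B and C already connected.
H–I (7): skip — H and I already connected.
D–H (9): add — endpoints in different components.
The 8th edge added is D–H.

D-H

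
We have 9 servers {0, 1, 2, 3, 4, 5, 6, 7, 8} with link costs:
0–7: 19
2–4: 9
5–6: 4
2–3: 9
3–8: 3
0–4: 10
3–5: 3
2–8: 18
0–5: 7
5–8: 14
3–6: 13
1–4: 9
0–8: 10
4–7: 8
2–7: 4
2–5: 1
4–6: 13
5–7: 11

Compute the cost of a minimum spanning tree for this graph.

39

Sort edges by weight, then run Kruskal:
2–5 (1): add — endpoints in different components.
3–5 (3): add — endpoints in different components.
3–8 (3): add — endpoints in different components.
2–7 (4): add — endpoints in different components.
5–6 (4): add — endpoints in different components.
0–5 (7): add — endpoints in different components.
4–7 (8): add — endpoints in different components.
1–4 (9): add — endpoints in different components.
MST edges: 2–5, 3–5, 3–8, 2–7, 5–6, 0–5, 4–7, 1–4; total weight 1+3+3+4+4+7+8+9 = 39.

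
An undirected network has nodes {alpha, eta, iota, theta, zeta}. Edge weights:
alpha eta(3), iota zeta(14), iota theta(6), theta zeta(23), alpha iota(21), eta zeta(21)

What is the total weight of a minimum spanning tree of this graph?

44

Prim's algorithm from iota:
Step 1: frontier [iota theta 6, iota zeta 14, alpha iota 21] → take iota theta (6); add theta.
Step 2: frontier [iota zeta 14, alpha iota 21, theta zeta 23] → take iota zeta (14); add zeta.
Step 3: frontier [alpha iota 21, eta zeta 21] → take alpha iota (21); add alpha.
Step 4: frontier [alpha eta 3, eta zeta 21] → take alpha eta (3); add eta.
MST edges: iota theta, iota zeta, alpha iota, alpha eta; total weight 6+14+21+3 = 44.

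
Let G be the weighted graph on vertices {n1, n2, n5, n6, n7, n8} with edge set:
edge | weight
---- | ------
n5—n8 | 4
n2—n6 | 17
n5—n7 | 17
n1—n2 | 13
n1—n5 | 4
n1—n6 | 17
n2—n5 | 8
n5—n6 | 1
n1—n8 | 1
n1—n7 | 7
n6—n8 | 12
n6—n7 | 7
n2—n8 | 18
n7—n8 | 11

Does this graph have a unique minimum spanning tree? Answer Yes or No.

Kruskal: consider edges lightest-first.
n1—n8 (1): add — endpoints in different components.
n5—n6 (1): add — endpoints in different components.
n1—n5 (4): add — endpoints in different components.
n5—n8 (4): skip — n5 and n8 already connected.
n1—n7 (7): add — endpoints in different components.
n6—n7 (7): skip — n6 and n7 already connected.
n2—n5 (8): add — endpoints in different components.
Non-tree edge n6—n7 has weight 7, equal to the heaviest edge on its tree cycle — swapping gives another MST of the same weight. Not unique.

No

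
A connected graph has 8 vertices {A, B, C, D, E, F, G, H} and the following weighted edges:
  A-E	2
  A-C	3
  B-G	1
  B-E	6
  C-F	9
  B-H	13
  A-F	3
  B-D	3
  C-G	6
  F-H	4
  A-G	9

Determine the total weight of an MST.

22

Kruskal: consider edges lightest-first.
B-G (1): add — endpoints in different components.
A-E (2): add — endpoints in different components.
A-C (3): add — endpoints in different components.
A-F (3): add — endpoints in different components.
B-D (3): add — endpoints in different components.
F-H (4): add — endpoints in different components.
B-E (6): add — endpoints in different components.
MST edges: B-G, A-E, A-C, A-F, B-D, F-H, B-E; total weight 1+2+3+3+3+4+6 = 22.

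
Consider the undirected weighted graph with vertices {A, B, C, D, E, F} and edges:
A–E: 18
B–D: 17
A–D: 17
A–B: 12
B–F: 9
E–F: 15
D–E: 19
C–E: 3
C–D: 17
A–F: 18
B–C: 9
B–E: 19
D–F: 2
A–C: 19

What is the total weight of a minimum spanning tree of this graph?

35

Prim, starting at E.
Step 1: cheapest edge leaving the tree is C–E (3); add C.
Step 2: cheapest edge leaving the tree is B–C (9); add B.
Step 3: cheapest edge leaving the tree is B–F (9); add F.
Step 4: cheapest edge leaving the tree is D–F (2); add D.
Step 5: cheapest edge leaving the tree is A–B (12); add A.
MST edges: C–E, B–C, B–F, D–F, A–B; total weight 3+9+9+2+12 = 35.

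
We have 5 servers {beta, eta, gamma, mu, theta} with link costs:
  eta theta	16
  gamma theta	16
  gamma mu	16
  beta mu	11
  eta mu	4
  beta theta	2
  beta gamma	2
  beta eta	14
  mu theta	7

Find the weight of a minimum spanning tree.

Prim's algorithm from beta:
Step 1: frontier [beta gamma 2, beta theta 2, beta mu 11, beta eta 14] → take beta gamma (2); add gamma.
Step 2: frontier [beta theta 2, beta mu 11, beta eta 14, gamma mu 16, gamma theta 16] → take beta theta (2); add theta.
Step 3: frontier [beta mu 11, beta eta 14, gamma mu 16, mu theta 7, eta theta 16] → take mu theta (7); add mu.
Step 4: frontier [beta eta 14, eta mu 4, eta theta 16] → take eta mu (4); add eta.
MST edges: beta gamma, beta theta, mu theta, eta mu; total weight 2+2+7+4 = 15.

15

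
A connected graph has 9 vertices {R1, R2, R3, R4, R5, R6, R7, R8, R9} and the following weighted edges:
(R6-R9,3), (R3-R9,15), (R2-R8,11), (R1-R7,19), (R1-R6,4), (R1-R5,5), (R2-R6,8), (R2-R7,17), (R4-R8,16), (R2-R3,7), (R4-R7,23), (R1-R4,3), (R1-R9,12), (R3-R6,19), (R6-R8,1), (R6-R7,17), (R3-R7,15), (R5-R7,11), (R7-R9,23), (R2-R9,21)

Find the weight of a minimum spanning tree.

Grow the tree from R9 using Prim:
Step 1: cheapest edge leaving the tree is R6-R9 (3); add R6.
Step 2: cheapest edge leaving the tree is R6-R8 (1); add R8.
Step 3: cheapest edge leaving the tree is R1-R6 (4); add R1.
Step 4: cheapest edge leaving the tree is R1-R4 (3); add R4.
Step 5: cheapest edge leaving the tree is R1-R5 (5); add R5.
Step 6: cheapest edge leaving the tree is R2-R6 (8); add R2.
Step 7: cheapest edge leaving the tree is R2-R3 (7); add R3.
Step 8: cheapest edge leaving the tree is R5-R7 (11); add R7.
MST edges: R6-R9, R6-R8, R1-R6, R1-R4, R1-R5, R2-R6, R2-R3, R5-R7; total weight 3+1+4+3+5+8+7+11 = 42.

42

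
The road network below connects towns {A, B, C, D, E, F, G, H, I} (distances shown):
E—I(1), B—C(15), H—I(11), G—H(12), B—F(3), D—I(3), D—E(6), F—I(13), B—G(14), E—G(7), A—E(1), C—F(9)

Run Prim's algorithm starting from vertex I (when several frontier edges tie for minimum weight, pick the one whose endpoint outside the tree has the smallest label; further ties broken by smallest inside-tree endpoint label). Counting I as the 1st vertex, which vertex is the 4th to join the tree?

Prim, starting at I.
Step 1: frontier [E—I 1, D—I 3, H—I 11, F—I 13] → take E—I (1); add E.
Step 2: frontier [A—E 1, D—E 6, E—G 7, D—I 3, H—I 11, F—I 13] → take A—E (1); add A.
Step 3: frontier [D—E 6, E—G 7, D—I 3, H—I 11, F—I 13] → take D—I (3); add D.
Step 4: frontier [E—G 7, H—I 11, F—I 13] → take E—G (7); add G.
Step 5: frontier [G—H 12, B—G 14, H—I 11, F—I 13] → take H—I (11); add H.
Step 6: frontier [B—G 14, F—I 13] → take F—I (13); add F.
Step 7: frontier [B—F 3, C—F 9, B—G 14] → take B—F (3); add B.
Step 8: frontier [B—C 15, C—F 9] → take C—F (9); add C.
Vertex order: I, E, A, D, G, H, F, B, C. The 4th vertex is D.

D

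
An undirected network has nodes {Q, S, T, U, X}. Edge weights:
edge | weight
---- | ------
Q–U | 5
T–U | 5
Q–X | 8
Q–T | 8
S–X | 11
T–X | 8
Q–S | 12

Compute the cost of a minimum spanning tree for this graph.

29

Prim, starting at S.
Step 1: cheapest edge leaving the tree is S–X (11); add X.
Step 2: cheapest edge leaving the tree is Q–X (8); add Q.
Step 3: cheapest edge leaving the tree is Q–U (5); add U.
Step 4: cheapest edge leaving the tree is T–U (5); add T.
MST edges: S–X, Q–X, Q–U, T–U; total weight 11+8+5+5 = 29.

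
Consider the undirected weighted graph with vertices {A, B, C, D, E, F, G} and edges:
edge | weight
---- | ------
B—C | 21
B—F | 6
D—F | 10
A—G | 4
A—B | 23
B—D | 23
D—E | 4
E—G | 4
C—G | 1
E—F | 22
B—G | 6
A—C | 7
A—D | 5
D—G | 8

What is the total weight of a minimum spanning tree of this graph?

25

Kruskal's algorithm — process edges by increasing weight (ties by edge label):
C—G (1): add. Components now {A} {B} {C,G} {D} {E} {F}
A—G (4): add. Components now {A,C,G} {B} {D} {E} {F}
D—E (4): add. Components now {A,C,G} {B} {D,E} {F}
E—G (4): add. Components now {A,C,D,E,G} {B} {F}
A—D (5): skip — A and D already connected.
B—F (6): add. Components now {A,C,D,E,G} {B,F}
B—G (6): add. Components now {A,B,C,D,E,F,G}
MST edges: C—G, A—G, D—E, E—G, B—F, B—G; total weight 1+4+4+4+6+6 = 25.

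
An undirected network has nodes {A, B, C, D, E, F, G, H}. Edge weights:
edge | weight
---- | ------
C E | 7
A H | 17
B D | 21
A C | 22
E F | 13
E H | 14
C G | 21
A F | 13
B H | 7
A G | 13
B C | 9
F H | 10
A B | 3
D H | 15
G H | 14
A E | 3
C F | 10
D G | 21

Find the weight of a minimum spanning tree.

58

Prim's algorithm from H:
Step 1: cheapest edge leaving the tree is B H (7); add B.
Step 2: cheapest edge leaving the tree is A B (3); add A.
Step 3: cheapest edge leaving the tree is A E (3); add E.
Step 4: cheapest edge leaving the tree is C E (7); add C.
Step 5: cheapest edge leaving the tree is C F (10); add F.
Step 6: cheapest edge leaving the tree is A G (13); add G.
Step 7: cheapest edge leaving the tree is D H (15); add D.
MST edges: B H, A B, A E, C E, C F, A G, D H; total weight 7+3+3+7+10+13+15 = 58.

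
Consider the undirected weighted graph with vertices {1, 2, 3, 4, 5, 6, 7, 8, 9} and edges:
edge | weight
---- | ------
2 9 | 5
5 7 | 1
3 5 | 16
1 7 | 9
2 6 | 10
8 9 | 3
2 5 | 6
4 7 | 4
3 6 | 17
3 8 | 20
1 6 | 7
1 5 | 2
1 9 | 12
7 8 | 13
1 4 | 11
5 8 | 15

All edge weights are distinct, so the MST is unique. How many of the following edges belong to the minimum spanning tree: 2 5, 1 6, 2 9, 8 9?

4

Sort edges by weight, then run Kruskal:
5 7 (1): add — endpoints in different components.
1 5 (2): add — endpoints in different components.
8 9 (3): add — endpoints in different components.
4 7 (4): add — endpoints in different components.
2 9 (5): add — endpoints in different components.
2 5 (6): add — endpoints in different components.
1 6 (7): add — endpoints in different components.
1 7 (9): skip — 1 and 7 already connected.
2 6 (10): skip — 2 and 6 already connected.
1 4 (11): skip — 1 and 4 already connected.
1 9 (12): skip — 1 and 9 already connected.
7 8 (13): skip — 7 and 8 already connected.
5 8 (15): skip — 5 and 8 already connected.
3 5 (16): add — endpoints in different components.
MST edge set: {5 7, 1 5, 8 9, 4 7, 2 9, 2 5, 1 6, 3 5}.
Of the listed edges, {2 5, 1 6, 2 9, 8 9} are in the MST → 4.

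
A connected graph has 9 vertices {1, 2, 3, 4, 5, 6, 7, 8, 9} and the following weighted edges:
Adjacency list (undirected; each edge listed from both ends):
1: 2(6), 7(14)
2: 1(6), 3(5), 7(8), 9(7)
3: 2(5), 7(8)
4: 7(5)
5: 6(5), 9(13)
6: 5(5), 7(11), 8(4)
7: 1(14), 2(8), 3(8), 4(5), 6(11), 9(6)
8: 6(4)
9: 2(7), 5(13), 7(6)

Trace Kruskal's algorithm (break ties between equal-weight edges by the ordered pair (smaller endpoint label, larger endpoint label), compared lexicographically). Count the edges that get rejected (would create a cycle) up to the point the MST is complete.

2

Sort edges by weight, then run Kruskal:
6—8 (4): add — endpoints in different components.
2—3 (5): add — endpoints in different components.
4—7 (5): add — endpoints in different components.
5—6 (5): add — endpoints in different components.
1—2 (6): add — endpoints in different components.
7—9 (6): add — endpoints in different components.
2—9 (7): add — endpoints in different components.
2—7 (8): skip — 2 and 7 already connected.
3—7 (8): skip — 3 and 7 already connected.
6—7 (11): add — endpoints in different components.
Edges rejected before the tree was complete: 2.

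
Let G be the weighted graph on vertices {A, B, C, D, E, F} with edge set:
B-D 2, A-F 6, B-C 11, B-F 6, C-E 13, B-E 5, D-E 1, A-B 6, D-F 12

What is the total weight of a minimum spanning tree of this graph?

26

Grow the tree from A using Prim:
Step 1: cheapest edge leaving the tree is A-B (6); add B.
Step 2: cheapest edge leaving the tree is B-D (2); add D.
Step 3: cheapest edge leaving the tree is D-E (1); add E.
Step 4: cheapest edge leaving the tree is A-F (6); add F.
Step 5: cheapest edge leaving the tree is B-C (11); add C.
MST edges: A-B, B-D, D-E, A-F, B-C; total weight 6+2+1+6+11 = 26.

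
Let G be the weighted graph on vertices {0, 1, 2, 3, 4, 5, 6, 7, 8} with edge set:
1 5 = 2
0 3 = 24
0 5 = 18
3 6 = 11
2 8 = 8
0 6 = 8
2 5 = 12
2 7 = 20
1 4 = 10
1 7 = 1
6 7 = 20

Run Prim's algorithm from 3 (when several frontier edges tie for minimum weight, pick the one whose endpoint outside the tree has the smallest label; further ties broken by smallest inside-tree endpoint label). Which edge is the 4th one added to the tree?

Prim, starting at 3.
Step 1: frontier [3 6 11, 0 3 24] → take 3 6 (11); add 6.
Step 2: frontier [0 3 24, 0 6 8, 6 7 20] → take 0 6 (8); add 0.
Step 3: frontier [0 5 18, 6 7 20] → take 0 5 (18); add 5.
Step 4: frontier [1 5 2, 2 5 12, 6 7 20] → take 1 5 (2); add 1.
Step 5: frontier [1 7 1, 1 4 10, 2 5 12, 6 7 20] → take 1 7 (1); add 7.
Step 6: frontier [1 4 10, 2 5 12, 2 7 20] → take 1 4 (10); add 4.
Step 7: frontier [2 5 12, 2 7 20] → take 2 5 (12); add 2.
Step 8: frontier [2 8 8] → take 2 8 (8); add 8.
The 4th edge added is 1 5.

1-5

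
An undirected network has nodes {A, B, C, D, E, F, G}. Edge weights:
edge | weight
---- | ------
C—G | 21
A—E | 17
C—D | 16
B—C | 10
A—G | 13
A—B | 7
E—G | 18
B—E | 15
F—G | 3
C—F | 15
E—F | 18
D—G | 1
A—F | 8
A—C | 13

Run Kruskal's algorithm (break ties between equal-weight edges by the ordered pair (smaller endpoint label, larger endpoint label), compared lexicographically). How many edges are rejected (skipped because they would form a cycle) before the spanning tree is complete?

2

Sort edges by weight, then run Kruskal:
D—G (1): add — endpoints in different components.
F—G (3): add — endpoints in different components.
A—B (7): add — endpoints in different components.
A—F (8): add — endpoints in different components.
B—C (10): add — endpoints in different components.
A—C (13): skip — A and C already connected.
A—G (13): skip — A and G already connected.
B—E (15): add — endpoints in different components.
Edges rejected before the tree was complete: 2.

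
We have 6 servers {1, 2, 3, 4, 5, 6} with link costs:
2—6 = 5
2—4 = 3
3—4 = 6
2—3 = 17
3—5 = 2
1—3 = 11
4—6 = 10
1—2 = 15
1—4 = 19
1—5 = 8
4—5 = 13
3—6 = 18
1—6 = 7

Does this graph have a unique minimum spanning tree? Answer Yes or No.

Yes

Sort edges by weight, then run Kruskal:
3—5 (2): add — endpoints in different components.
2—4 (3): add — endpoints in different components.
2—6 (5): add — endpoints in different components.
3—4 (6): add — endpoints in different components.
1—6 (7): add — endpoints in different components.
Every non-tree edge has weight strictly greater than the heaviest edge on the tree path between its endpoints, so the MST is unique.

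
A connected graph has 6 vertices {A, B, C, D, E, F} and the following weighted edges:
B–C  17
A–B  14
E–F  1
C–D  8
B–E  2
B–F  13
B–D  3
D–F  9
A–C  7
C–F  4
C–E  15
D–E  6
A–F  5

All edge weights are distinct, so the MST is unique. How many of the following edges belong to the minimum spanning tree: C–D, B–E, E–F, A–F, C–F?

4

Kruskal's algorithm — process edges by increasing weight (ties by edge label):
E–F (1): add. Components now {A} {B} {C} {D} {E,F}
B–E (2): add. Components now {A} {B,E,F} {C} {D}
B–D (3): add. Components now {A} {B,D,E,F} {C}
C–F (4): add. Components now {A} {B,C,D,E,F}
A–F (5): add. Components now {A,B,C,D,E,F}
MST edge set: {E–F, B–E, B–D, C–F, A–F}.
Of the listed edges, {B–E, E–F, A–F, C–F} are in the MST → 4.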